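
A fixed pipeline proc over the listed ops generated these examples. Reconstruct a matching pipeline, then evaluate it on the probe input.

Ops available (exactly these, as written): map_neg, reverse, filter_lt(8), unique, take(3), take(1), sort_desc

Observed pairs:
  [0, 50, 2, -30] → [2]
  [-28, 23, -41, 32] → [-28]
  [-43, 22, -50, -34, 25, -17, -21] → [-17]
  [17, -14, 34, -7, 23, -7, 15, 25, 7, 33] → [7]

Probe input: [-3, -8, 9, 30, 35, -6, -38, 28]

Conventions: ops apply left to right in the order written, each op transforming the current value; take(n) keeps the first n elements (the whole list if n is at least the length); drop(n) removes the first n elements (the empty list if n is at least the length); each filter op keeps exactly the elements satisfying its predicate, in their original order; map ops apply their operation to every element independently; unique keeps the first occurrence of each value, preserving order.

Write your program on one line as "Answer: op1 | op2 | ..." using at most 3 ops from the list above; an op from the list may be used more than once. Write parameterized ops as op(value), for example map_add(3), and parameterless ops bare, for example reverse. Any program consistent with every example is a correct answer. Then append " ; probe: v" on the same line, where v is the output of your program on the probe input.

sort_desc | filter_lt(8) | take(1) ; probe: [-3]

Check, running the answer program on each example:
  [0, 50, 2, -30] -> [50, 2, 0, -30] -> [2, 0, -30] -> [2]
  [-28, 23, -41, 32] -> [32, 23, -28, -41] -> [-28, -41] -> [-28]
  [-43, 22, -50, -34, 25, -17, -21] -> [25, 22, -17, -21, -34, -43, -50] -> [-17, -21, -34, -43, -50] -> [-17]
  [17, -14, 34, -7, 23, -7, 15, 25, 7, 33] -> [34, 33, 25, 23, 17, 15, 7, -7, -7, -14] -> [7, -7, -7, -14] -> [7]
  probe: [-3, -8, 9, 30, 35, -6, -38, 28] -> [35, 30, 28, 9, -3, -6, -8, -38] -> [-3, -6, -8, -38] -> [-3]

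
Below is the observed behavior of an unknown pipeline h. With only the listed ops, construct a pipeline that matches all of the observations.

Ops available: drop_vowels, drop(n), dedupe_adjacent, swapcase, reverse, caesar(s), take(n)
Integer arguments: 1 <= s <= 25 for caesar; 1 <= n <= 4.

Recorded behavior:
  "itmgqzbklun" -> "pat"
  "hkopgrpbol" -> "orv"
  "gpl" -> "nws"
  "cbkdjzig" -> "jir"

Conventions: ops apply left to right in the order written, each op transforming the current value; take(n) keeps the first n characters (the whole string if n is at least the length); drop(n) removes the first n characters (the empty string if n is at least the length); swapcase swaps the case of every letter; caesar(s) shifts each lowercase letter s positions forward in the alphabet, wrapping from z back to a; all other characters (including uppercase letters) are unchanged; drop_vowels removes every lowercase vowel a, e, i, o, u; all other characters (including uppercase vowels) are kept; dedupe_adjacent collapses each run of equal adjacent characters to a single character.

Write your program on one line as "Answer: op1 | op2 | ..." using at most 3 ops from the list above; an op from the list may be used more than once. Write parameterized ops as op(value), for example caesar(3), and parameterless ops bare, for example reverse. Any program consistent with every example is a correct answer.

take(3) | caesar(7)

Check, running the answer program on each example:
  "itmgqzbklun" -> "itm" -> "pat"
  "hkopgrpbol" -> "hko" -> "orv"
  "gpl" -> "gpl" -> "nws"
  "cbkdjzig" -> "cbk" -> "jir"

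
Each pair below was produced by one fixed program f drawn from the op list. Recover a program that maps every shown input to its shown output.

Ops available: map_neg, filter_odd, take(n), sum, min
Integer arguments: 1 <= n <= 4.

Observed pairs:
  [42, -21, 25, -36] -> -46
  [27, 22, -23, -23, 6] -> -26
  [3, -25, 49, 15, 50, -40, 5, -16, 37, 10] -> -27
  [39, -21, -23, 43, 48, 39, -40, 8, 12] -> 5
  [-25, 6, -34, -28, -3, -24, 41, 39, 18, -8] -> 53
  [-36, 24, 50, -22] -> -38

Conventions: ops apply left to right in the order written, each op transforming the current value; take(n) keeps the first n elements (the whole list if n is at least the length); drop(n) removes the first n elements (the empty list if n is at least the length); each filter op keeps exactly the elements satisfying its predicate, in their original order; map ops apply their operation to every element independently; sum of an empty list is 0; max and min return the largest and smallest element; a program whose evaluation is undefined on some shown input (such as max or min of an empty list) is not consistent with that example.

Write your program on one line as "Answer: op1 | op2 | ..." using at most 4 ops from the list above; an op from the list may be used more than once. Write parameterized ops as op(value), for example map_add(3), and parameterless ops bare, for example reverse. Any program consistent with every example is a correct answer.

map_neg | take(3) | sum

Check, running the answer program on each example:
  [42, -21, 25, -36] -> [-42, 21, -25, 36] -> [-42, 21, -25] -> -46
  [27, 22, -23, -23, 6] -> [-27, -22, 23, 23, -6] -> [-27, -22, 23] -> -26
  [3, -25, 49, 15, 50, -40, 5, -16, 37, 10] -> [-3, 25, -49, -15, -50, 40, -5, 16, -37, -10] -> [-3, 25, -49] -> -27
  [39, -21, -23, 43, 48, 39, -40, 8, 12] -> [-39, 21, 23, -43, -48, -39, 40, -8, -12] -> [-39, 21, 23] -> 5
  [-25, 6, -34, -28, -3, -24, 41, 39, 18, -8] -> [25, -6, 34, 28, 3, 24, -41, -39, -18, 8] -> [25, -6, 34] -> 53
  [-36, 24, 50, -22] -> [36, -24, -50, 22] -> [36, -24, -50] -> -38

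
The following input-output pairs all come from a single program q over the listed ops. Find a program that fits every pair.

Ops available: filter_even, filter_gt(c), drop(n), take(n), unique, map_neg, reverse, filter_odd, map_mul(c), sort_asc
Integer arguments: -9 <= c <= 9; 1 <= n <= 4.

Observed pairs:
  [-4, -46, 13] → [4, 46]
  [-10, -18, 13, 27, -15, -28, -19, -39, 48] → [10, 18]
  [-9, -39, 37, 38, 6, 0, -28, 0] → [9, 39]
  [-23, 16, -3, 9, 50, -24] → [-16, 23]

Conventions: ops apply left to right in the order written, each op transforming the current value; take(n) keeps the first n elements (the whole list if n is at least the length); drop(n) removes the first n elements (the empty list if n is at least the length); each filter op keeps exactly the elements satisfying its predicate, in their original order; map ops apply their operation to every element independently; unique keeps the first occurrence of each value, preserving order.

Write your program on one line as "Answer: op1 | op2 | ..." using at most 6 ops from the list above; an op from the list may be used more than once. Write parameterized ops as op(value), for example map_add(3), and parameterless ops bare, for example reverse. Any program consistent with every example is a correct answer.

take(2) | reverse | sort_asc | map_neg | reverse

Check, running the answer program on each example:
  [-4, -46, 13] -> [-4, -46] -> [-46, -4] -> [-46, -4] -> [46, 4] -> [4, 46]
  [-10, -18, 13, 27, -15, -28, -19, -39, 48] -> [-10, -18] -> [-18, -10] -> [-18, -10] -> [18, 10] -> [10, 18]
  [-9, -39, 37, 38, 6, 0, -28, 0] -> [-9, -39] -> [-39, -9] -> [-39, -9] -> [39, 9] -> [9, 39]
  [-23, 16, -3, 9, 50, -24] -> [-23, 16] -> [16, -23] -> [-23, 16] -> [23, -16] -> [-16, 23]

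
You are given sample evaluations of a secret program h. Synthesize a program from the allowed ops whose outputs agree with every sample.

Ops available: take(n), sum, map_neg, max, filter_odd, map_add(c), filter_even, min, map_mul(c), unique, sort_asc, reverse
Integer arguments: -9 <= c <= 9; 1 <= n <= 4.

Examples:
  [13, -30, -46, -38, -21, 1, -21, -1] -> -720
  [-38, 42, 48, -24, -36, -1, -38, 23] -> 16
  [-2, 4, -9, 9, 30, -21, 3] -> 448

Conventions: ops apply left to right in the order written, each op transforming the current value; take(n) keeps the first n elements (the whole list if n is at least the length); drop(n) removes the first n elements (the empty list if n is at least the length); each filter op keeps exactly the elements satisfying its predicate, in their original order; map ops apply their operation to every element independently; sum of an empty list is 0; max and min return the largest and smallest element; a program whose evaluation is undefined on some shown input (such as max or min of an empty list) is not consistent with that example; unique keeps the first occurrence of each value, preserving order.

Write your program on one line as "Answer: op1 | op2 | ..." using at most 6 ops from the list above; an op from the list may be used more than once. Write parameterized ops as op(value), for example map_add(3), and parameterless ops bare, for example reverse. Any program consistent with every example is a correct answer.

map_add(8) | reverse | sort_asc | filter_even | map_mul(8) | sum

Check, running the answer program on each example:
  [13, -30, -46, -38, -21, 1, -21, -1] -> [21, -22, -38, -30, -13, 9, -13, 7] -> [7, -13, 9, -13, -30, -38, -22, 21] -> [-38, -30, -22, -13, -13, 7, 9, 21] -> [-38, -30, -22] -> [-304, -240, -176] -> -720
  [-38, 42, 48, -24, -36, -1, -38, 23] -> [-30, 50, 56, -16, -28, 7, -30, 31] -> [31, -30, 7, -28, -16, 56, 50, -30] -> [-30, -30, -28, -16, 7, 31, 50, 56] -> [-30, -30, -28, -16, 50, 56] -> [-240, -240, -224, -128, 400, 448] -> 16
  [-2, 4, -9, 9, 30, -21, 3] -> [6, 12, -1, 17, 38, -13, 11] -> [11, -13, 38, 17, -1, 12, 6] -> [-13, -1, 6, 11, 12, 17, 38] -> [6, 12, 38] -> [48, 96, 304] -> 448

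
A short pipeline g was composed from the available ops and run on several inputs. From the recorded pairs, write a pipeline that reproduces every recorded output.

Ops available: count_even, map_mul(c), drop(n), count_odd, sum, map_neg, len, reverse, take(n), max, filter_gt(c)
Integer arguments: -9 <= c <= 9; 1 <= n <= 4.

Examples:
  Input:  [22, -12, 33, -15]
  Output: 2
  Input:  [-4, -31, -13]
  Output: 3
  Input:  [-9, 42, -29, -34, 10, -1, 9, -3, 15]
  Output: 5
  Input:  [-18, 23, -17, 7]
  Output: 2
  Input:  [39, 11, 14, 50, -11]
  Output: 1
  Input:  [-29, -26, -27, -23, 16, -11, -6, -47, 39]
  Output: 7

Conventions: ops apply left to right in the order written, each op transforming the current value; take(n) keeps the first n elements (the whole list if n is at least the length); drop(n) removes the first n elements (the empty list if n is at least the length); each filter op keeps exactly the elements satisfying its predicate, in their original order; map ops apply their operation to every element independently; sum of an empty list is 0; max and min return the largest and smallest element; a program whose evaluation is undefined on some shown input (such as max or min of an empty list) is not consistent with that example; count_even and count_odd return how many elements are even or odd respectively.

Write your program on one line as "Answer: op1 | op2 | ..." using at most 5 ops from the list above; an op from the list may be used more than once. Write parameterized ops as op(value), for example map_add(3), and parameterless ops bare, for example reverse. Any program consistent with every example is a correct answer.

map_mul(-8) | map_mul(7) | filter_gt(-5) | count_even

Check, running the answer program on each example:
  [22, -12, 33, -15] -> [-176, 96, -264, 120] -> [-1232, 672, -1848, 840] -> [672, 840] -> 2
  [-4, -31, -13] -> [32, 248, 104] -> [224, 1736, 728] -> [224, 1736, 728] -> 3
  [-9, 42, -29, -34, 10, -1, 9, -3, 15] -> [72, -336, 232, 272, -80, 8, -72, 24, -120] -> [504, -2352, 1624, 1904, -560, 56, -504, 168, -840] -> [504, 1624, 1904, 56, 168] -> 5
  [-18, 23, -17, 7] -> [144, -184, 136, -56] -> [1008, -1288, 952, -392] -> [1008, 952] -> 2
  [39, 11, 14, 50, -11] -> [-312, -88, -112, -400, 88] -> [-2184, -616, -784, -2800, 616] -> [616] -> 1
  [-29, -26, -27, -23, 16, -11, -6, -47, 39] -> [232, 208, 216, 184, -128, 88, 48, 376, -312] -> [1624, 1456, 1512, 1288, -896, 616, 336, 2632, -2184] -> [1624, 1456, 1512, 1288, 616, 336, 2632] -> 7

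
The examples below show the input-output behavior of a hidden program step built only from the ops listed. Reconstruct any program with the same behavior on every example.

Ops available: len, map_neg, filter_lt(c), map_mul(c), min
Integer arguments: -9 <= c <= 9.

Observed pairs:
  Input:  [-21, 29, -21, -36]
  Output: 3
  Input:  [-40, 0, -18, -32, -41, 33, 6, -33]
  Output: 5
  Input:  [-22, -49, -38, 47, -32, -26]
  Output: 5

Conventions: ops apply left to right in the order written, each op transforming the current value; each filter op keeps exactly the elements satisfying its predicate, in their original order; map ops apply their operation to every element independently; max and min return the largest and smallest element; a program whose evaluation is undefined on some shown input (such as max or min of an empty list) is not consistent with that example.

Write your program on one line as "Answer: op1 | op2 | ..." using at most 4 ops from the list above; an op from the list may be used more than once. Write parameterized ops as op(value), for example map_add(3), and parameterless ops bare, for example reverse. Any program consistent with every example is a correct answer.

map_neg | map_mul(-6) | filter_lt(-2) | len

Check, running the answer program on each example:
  [-21, 29, -21, -36] -> [21, -29, 21, 36] -> [-126, 174, -126, -216] -> [-126, -126, -216] -> 3
  [-40, 0, -18, -32, -41, 33, 6, -33] -> [40, 0, 18, 32, 41, -33, -6, 33] -> [-240, 0, -108, -192, -246, 198, 36, -198] -> [-240, -108, -192, -246, -198] -> 5
  [-22, -49, -38, 47, -32, -26] -> [22, 49, 38, -47, 32, 26] -> [-132, -294, -228, 282, -192, -156] -> [-132, -294, -228, -192, -156] -> 5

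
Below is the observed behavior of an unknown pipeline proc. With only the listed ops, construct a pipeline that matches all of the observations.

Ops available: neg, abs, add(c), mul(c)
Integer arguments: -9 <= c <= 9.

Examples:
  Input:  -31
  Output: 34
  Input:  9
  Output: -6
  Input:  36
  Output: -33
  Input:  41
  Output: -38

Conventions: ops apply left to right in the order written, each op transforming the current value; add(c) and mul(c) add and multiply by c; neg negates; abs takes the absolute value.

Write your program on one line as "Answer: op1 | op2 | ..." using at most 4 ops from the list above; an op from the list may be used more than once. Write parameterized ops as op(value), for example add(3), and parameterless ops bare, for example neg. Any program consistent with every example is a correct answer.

neg | add(2) | add(1)

Check, running the answer program on each example:
  -31 -> 31 -> 33 -> 34
  9 -> -9 -> -7 -> -6
  36 -> -36 -> -34 -> -33
  41 -> -41 -> -39 -> -38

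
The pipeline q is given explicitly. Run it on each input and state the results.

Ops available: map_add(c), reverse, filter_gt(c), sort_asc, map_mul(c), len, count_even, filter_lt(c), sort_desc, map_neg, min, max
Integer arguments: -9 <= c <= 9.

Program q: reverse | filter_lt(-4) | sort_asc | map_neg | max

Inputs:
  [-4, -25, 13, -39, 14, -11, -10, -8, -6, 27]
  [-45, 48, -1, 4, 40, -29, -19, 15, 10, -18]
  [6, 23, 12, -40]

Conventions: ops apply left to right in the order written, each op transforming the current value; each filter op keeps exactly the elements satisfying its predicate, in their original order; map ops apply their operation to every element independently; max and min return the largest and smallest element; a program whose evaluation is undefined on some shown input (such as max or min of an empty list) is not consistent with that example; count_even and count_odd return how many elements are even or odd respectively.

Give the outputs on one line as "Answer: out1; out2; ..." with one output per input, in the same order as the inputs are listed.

39; 45; 40

Execution, op by op:
  [-4, -25, 13, -39, 14, -11, -10, -8, -6, 27] -> [27, -6, -8, -10, -11, 14, -39, 13, -25, -4] -> [-6, -8, -10, -11, -39, -25] -> [-39, -25, -11, -10, -8, -6] -> [39, 25, 11, 10, 8, 6] -> 39
  [-45, 48, -1, 4, 40, -29, -19, 15, 10, -18] -> [-18, 10, 15, -19, -29, 40, 4, -1, 48, -45] -> [-18, -19, -29, -45] -> [-45, -29, -19, -18] -> [45, 29, 19, 18] -> 45
  [6, 23, 12, -40] -> [-40, 12, 23, 6] -> [-40] -> [-40] -> [40] -> 40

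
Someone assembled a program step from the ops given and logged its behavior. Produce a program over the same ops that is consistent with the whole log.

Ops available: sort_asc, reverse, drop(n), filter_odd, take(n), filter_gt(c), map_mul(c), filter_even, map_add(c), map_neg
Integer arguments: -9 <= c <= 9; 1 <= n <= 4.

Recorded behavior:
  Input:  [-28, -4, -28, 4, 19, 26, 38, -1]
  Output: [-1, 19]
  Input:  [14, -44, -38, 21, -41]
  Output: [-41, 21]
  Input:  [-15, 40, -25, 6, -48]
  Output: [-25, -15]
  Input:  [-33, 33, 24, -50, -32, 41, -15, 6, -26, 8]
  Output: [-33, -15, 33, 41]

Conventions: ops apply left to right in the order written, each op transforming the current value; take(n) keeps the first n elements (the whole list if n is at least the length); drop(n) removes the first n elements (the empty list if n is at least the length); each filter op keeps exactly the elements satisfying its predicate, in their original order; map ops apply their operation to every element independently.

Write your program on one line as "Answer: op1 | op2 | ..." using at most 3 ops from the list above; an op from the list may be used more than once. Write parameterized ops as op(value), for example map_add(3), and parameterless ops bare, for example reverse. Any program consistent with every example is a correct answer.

filter_odd | reverse | sort_asc

Check, running the answer program on each example:
  [-28, -4, -28, 4, 19, 26, 38, -1] -> [19, -1] -> [-1, 19] -> [-1, 19]
  [14, -44, -38, 21, -41] -> [21, -41] -> [-41, 21] -> [-41, 21]
  [-15, 40, -25, 6, -48] -> [-15, -25] -> [-25, -15] -> [-25, -15]
  [-33, 33, 24, -50, -32, 41, -15, 6, -26, 8] -> [-33, 33, 41, -15] -> [-15, 41, 33, -33] -> [-33, -15, 33, 41]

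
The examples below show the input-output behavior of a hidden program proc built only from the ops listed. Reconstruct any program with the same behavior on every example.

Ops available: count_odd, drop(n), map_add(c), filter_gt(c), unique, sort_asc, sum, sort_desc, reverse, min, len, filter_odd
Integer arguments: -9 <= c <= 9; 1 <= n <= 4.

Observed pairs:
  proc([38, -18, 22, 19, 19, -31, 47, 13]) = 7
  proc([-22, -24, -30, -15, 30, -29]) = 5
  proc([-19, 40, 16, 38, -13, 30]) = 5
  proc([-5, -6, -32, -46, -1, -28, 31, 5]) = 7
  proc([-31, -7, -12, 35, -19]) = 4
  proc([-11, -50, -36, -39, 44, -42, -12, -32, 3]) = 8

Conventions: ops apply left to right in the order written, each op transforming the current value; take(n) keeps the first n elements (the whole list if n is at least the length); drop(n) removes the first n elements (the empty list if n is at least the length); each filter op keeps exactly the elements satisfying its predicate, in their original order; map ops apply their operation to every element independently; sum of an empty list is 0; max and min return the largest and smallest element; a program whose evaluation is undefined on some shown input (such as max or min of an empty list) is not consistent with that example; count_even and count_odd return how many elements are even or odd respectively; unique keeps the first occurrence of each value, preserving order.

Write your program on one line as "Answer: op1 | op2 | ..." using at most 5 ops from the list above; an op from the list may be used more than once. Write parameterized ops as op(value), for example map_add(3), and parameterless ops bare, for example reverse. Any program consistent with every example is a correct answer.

sort_asc | reverse | drop(1) | len

Check, running the answer program on each example:
  [38, -18, 22, 19, 19, -31, 47, 13] -> [-31, -18, 13, 19, 19, 22, 38, 47] -> [47, 38, 22, 19, 19, 13, -18, -31] -> [38, 22, 19, 19, 13, -18, -31] -> 7
  [-22, -24, -30, -15, 30, -29] -> [-30, -29, -24, -22, -15, 30] -> [30, -15, -22, -24, -29, -30] -> [-15, -22, -24, -29, -30] -> 5
  [-19, 40, 16, 38, -13, 30] -> [-19, -13, 16, 30, 38, 40] -> [40, 38, 30, 16, -13, -19] -> [38, 30, 16, -13, -19] -> 5
  [-5, -6, -32, -46, -1, -28, 31, 5] -> [-46, -32, -28, -6, -5, -1, 5, 31] -> [31, 5, -1, -5, -6, -28, -32, -46] -> [5, -1, -5, -6, -28, -32, -46] -> 7
  [-31, -7, -12, 35, -19] -> [-31, -19, -12, -7, 35] -> [35, -7, -12, -19, -31] -> [-7, -12, -19, -31] -> 4
  [-11, -50, -36, -39, 44, -42, -12, -32, 3] -> [-50, -42, -39, -36, -32, -12, -11, 3, 44] -> [44, 3, -11, -12, -32, -36, -39, -42, -50] -> [3, -11, -12, -32, -36, -39, -42, -50] -> 8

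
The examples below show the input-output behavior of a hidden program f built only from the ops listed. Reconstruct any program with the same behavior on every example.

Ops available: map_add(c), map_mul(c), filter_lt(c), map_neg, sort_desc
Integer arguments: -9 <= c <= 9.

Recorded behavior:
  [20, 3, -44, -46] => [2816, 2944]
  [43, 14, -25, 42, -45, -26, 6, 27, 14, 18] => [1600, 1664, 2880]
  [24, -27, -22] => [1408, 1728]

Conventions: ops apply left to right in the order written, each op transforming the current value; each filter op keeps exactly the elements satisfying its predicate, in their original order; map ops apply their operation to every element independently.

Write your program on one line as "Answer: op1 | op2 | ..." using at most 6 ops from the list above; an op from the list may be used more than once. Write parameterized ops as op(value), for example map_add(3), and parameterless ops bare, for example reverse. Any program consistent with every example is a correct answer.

filter_lt(-8) | map_mul(-8) | map_mul(-8) | sort_desc | map_neg

Check, running the answer program on each example:
  [20, 3, -44, -46] -> [-44, -46] -> [352, 368] -> [-2816, -2944] -> [-2816, -2944] -> [2816, 2944]
  [43, 14, -25, 42, -45, -26, 6, 27, 14, 18] -> [-25, -45, -26] -> [200, 360, 208] -> [-1600, -2880, -1664] -> [-1600, -1664, -2880] -> [1600, 1664, 2880]
  [24, -27, -22] -> [-27, -22] -> [216, 176] -> [-1728, -1408] -> [-1408, -1728] -> [1408, 1728]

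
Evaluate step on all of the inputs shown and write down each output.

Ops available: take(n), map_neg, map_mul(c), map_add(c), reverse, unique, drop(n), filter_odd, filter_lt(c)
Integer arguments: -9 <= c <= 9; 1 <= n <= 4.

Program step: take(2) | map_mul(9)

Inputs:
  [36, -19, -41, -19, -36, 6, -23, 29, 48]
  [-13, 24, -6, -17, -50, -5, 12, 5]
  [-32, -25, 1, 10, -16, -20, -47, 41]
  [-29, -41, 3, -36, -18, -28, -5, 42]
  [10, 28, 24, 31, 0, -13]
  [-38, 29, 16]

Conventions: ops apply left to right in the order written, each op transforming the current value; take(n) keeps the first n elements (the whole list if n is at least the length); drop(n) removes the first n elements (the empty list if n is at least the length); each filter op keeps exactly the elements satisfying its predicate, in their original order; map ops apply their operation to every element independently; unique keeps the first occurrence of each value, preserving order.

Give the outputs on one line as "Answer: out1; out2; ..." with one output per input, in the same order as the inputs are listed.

Execution, op by op:
  [36, -19, -41, -19, -36, 6, -23, 29, 48] -> [36, -19] -> [324, -171]
  [-13, 24, -6, -17, -50, -5, 12, 5] -> [-13, 24] -> [-117, 216]
  [-32, -25, 1, 10, -16, -20, -47, 41] -> [-32, -25] -> [-288, -225]
  [-29, -41, 3, -36, -18, -28, -5, 42] -> [-29, -41] -> [-261, -369]
  [10, 28, 24, 31, 0, -13] -> [10, 28] -> [90, 252]
  [-38, 29, 16] -> [-38, 29] -> [-342, 261]

[324, -171]; [-117, 216]; [-288, -225]; [-261, -369]; [90, 252]; [-342, 261]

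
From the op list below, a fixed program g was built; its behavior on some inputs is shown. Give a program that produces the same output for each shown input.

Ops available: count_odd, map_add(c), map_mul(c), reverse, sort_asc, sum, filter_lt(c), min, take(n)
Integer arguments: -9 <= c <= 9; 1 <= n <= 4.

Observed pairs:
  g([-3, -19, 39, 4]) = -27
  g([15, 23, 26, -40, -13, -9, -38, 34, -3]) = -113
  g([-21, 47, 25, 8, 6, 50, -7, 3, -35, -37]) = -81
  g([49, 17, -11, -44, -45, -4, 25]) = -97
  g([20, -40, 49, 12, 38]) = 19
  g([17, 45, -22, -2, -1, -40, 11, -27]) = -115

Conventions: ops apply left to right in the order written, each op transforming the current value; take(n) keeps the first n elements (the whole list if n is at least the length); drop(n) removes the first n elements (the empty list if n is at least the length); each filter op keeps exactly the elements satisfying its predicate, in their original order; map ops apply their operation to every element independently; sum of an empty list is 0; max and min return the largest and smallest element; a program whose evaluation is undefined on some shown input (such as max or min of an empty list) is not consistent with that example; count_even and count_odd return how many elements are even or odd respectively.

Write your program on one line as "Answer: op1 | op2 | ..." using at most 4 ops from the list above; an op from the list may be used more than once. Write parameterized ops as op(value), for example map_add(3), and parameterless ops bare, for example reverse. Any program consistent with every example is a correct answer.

map_add(1) | map_add(-6) | map_add(-7) | sum

Check, running the answer program on each example:
  [-3, -19, 39, 4] -> [-2, -18, 40, 5] -> [-8, -24, 34, -1] -> [-15, -31, 27, -8] -> -27
  [15, 23, 26, -40, -13, -9, -38, 34, -3] -> [16, 24, 27, -39, -12, -8, -37, 35, -2] -> [10, 18, 21, -45, -18, -14, -43, 29, -8] -> [3, 11, 14, -52, -25, -21, -50, 22, -15] -> -113
  [-21, 47, 25, 8, 6, 50, -7, 3, -35, -37] -> [-20, 48, 26, 9, 7, 51, -6, 4, -34, -36] -> [-26, 42, 20, 3, 1, 45, -12, -2, -40, -42] -> [-33, 35, 13, -4, -6, 38, -19, -9, -47, -49] -> -81
  [49, 17, -11, -44, -45, -4, 25] -> [50, 18, -10, -43, -44, -3, 26] -> [44, 12, -16, -49, -50, -9, 20] -> [37, 5, -23, -56, -57, -16, 13] -> -97
  [20, -40, 49, 12, 38] -> [21, -39, 50, 13, 39] -> [15, -45, 44, 7, 33] -> [8, -52, 37, 0, 26] -> 19
  [17, 45, -22, -2, -1, -40, 11, -27] -> [18, 46, -21, -1, 0, -39, 12, -26] -> [12, 40, -27, -7, -6, -45, 6, -32] -> [5, 33, -34, -14, -13, -52, -1, -39] -> -115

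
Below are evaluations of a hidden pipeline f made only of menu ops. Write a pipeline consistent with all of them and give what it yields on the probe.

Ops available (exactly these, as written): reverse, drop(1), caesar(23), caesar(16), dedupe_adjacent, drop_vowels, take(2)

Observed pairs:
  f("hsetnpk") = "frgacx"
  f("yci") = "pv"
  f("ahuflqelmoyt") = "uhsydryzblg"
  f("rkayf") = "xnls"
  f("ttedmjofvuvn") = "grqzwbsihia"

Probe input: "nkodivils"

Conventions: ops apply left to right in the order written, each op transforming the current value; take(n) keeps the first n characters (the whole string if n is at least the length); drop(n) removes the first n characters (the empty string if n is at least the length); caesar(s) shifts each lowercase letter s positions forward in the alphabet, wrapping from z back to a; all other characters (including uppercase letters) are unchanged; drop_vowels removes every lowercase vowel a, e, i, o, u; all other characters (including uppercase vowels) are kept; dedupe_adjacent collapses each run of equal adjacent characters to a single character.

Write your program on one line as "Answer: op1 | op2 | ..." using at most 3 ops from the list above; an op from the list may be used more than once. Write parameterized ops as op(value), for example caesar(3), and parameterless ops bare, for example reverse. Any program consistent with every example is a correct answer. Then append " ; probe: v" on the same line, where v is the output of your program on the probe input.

drop(1) | caesar(23) | caesar(16) ; probe: "xbqvivyf"

Check, running the answer program on each example:
  "hsetnpk" -> "setnpk" -> "pbqkmh" -> "frgacx"
  "yci" -> "ci" -> "zf" -> "pv"
  "ahuflqelmoyt" -> "huflqelmoyt" -> "ercinbijlvq" -> "uhsydryzblg"
  "rkayf" -> "kayf" -> "hxvc" -> "xnls"
  "ttedmjofvuvn" -> "tedmjofvuvn" -> "qbajglcsrsk" -> "grqzwbsihia"
  probe: "nkodivils" -> "kodivils" -> "hlafsfip" -> "xbqvivyf"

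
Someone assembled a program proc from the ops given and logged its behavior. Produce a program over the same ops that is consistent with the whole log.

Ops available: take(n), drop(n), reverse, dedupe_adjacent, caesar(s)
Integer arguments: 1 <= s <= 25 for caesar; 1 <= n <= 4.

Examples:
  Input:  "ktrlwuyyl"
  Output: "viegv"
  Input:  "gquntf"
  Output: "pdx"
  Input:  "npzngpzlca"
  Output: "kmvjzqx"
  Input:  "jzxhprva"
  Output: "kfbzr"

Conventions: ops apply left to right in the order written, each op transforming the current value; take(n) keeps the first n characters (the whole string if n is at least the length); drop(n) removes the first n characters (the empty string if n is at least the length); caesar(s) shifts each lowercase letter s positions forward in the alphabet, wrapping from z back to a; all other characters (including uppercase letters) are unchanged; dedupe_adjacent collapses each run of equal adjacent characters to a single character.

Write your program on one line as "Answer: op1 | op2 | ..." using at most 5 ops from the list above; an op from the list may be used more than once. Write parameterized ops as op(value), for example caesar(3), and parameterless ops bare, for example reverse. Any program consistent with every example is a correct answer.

drop(3) | caesar(10) | dedupe_adjacent | reverse

Check, running the answer program on each example:
  "ktrlwuyyl" -> "lwuyyl" -> "vgeiiv" -> "vgeiv" -> "viegv"
  "gquntf" -> "ntf" -> "xdp" -> "xdp" -> "pdx"
  "npzngpzlca" -> "ngpzlca" -> "xqzjvmk" -> "xqzjvmk" -> "kmvjzqx"
  "jzxhprva" -> "hprva" -> "rzbfk" -> "rzbfk" -> "kfbzr"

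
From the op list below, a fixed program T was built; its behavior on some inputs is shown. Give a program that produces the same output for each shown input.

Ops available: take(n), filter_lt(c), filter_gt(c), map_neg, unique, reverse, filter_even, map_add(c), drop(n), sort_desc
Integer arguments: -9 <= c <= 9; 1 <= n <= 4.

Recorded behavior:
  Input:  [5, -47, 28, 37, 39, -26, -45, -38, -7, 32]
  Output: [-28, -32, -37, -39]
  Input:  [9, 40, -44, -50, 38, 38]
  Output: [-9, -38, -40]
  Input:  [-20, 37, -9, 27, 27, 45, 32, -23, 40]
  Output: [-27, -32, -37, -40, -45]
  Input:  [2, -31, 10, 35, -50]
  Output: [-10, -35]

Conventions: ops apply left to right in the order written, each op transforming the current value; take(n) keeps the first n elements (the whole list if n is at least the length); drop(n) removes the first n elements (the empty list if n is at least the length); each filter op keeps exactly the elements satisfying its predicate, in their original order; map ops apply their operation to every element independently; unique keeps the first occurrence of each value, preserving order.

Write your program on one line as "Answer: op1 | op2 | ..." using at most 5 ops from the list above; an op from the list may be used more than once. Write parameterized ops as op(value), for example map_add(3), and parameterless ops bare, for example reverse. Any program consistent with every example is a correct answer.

filter_gt(8) | sort_desc | map_neg | reverse | unique

Check, running the answer program on each example:
  [5, -47, 28, 37, 39, -26, -45, -38, -7, 32] -> [28, 37, 39, 32] -> [39, 37, 32, 28] -> [-39, -37, -32, -28] -> [-28, -32, -37, -39] -> [-28, -32, -37, -39]
  [9, 40, -44, -50, 38, 38] -> [9, 40, 38, 38] -> [40, 38, 38, 9] -> [-40, -38, -38, -9] -> [-9, -38, -38, -40] -> [-9, -38, -40]
  [-20, 37, -9, 27, 27, 45, 32, -23, 40] -> [37, 27, 27, 45, 32, 40] -> [45, 40, 37, 32, 27, 27] -> [-45, -40, -37, -32, -27, -27] -> [-27, -27, -32, -37, -40, -45] -> [-27, -32, -37, -40, -45]
  [2, -31, 10, 35, -50] -> [10, 35] -> [35, 10] -> [-35, -10] -> [-10, -35] -> [-10, -35]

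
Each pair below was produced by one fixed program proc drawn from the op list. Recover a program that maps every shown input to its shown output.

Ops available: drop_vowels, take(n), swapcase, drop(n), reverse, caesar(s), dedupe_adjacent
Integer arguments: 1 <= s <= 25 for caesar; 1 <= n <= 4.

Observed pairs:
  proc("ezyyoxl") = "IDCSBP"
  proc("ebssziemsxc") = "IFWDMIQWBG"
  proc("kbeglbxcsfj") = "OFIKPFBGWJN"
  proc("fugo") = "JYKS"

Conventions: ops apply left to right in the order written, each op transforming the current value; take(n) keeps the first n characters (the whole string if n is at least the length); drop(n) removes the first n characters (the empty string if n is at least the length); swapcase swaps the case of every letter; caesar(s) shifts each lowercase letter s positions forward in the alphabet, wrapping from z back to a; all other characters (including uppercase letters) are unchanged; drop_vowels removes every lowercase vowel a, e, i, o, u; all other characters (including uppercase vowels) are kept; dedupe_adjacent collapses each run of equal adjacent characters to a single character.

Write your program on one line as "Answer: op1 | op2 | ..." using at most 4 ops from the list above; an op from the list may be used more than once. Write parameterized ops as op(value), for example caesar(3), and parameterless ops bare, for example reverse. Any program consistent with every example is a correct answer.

caesar(17) | dedupe_adjacent | caesar(13) | swapcase

Check, running the answer program on each example:
  "ezyyoxl" -> "vqppfoc" -> "vqpfoc" -> "idcsbp" -> "IDCSBP"
  "ebssziemsxc" -> "vsjjqzvdjot" -> "vsjqzvdjot" -> "ifwdmiqwbg" -> "IFWDMIQWBG"
  "kbeglbxcsfj" -> "bsvxcsotjwa" -> "bsvxcsotjwa" -> "ofikpfbgwjn" -> "OFIKPFBGWJN"
  "fugo" -> "wlxf" -> "wlxf" -> "jyks" -> "JYKS"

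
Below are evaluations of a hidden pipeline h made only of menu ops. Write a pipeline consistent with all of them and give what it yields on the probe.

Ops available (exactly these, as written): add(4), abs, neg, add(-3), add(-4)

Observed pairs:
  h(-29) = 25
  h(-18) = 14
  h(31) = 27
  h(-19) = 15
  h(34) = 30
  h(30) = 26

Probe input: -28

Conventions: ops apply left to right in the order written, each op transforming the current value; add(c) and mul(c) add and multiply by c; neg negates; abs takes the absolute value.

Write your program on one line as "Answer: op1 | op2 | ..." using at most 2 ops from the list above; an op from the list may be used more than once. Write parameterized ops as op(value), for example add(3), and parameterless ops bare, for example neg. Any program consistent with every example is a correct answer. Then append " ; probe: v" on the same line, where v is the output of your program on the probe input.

abs | add(-4) ; probe: 24

Check, running the answer program on each example:
  -29 -> 29 -> 25
  -18 -> 18 -> 14
  31 -> 31 -> 27
  -19 -> 19 -> 15
  34 -> 34 -> 30
  30 -> 30 -> 26
  probe: -28 -> 28 -> 24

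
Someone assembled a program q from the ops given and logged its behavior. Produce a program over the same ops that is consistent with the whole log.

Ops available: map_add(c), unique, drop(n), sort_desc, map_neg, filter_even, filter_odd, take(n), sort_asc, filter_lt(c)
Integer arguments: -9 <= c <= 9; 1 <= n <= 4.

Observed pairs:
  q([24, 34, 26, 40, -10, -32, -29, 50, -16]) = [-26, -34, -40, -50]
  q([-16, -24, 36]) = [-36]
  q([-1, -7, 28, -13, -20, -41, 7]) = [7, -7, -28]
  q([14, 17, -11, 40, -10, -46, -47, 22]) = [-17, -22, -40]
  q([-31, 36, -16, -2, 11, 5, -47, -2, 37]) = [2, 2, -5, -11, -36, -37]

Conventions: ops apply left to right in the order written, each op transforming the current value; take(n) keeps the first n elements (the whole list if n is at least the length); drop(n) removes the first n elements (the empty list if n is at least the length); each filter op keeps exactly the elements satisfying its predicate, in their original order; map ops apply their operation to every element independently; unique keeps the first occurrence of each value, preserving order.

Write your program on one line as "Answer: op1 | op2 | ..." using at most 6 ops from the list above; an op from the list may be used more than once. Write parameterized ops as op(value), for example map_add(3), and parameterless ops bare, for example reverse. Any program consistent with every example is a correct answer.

drop(1) | map_neg | filter_lt(9) | sort_asc | sort_desc

Check, running the answer program on each example:
  [24, 34, 26, 40, -10, -32, -29, 50, -16] -> [34, 26, 40, -10, -32, -29, 50, -16] -> [-34, -26, -40, 10, 32, 29, -50, 16] -> [-34, -26, -40, -50] -> [-50, -40, -34, -26] -> [-26, -34, -40, -50]
  [-16, -24, 36] -> [-24, 36] -> [24, -36] -> [-36] -> [-36] -> [-36]
  [-1, -7, 28, -13, -20, -41, 7] -> [-7, 28, -13, -20, -41, 7] -> [7, -28, 13, 20, 41, -7] -> [7, -28, -7] -> [-28, -7, 7] -> [7, -7, -28]
  [14, 17, -11, 40, -10, -46, -47, 22] -> [17, -11, 40, -10, -46, -47, 22] -> [-17, 11, -40, 10, 46, 47, -22] -> [-17, -40, -22] -> [-40, -22, -17] -> [-17, -22, -40]
  [-31, 36, -16, -2, 11, 5, -47, -2, 37] -> [36, -16, -2, 11, 5, -47, -2, 37] -> [-36, 16, 2, -11, -5, 47, 2, -37] -> [-36, 2, -11, -5, 2, -37] -> [-37, -36, -11, -5, 2, 2] -> [2, 2, -5, -11, -36, -37]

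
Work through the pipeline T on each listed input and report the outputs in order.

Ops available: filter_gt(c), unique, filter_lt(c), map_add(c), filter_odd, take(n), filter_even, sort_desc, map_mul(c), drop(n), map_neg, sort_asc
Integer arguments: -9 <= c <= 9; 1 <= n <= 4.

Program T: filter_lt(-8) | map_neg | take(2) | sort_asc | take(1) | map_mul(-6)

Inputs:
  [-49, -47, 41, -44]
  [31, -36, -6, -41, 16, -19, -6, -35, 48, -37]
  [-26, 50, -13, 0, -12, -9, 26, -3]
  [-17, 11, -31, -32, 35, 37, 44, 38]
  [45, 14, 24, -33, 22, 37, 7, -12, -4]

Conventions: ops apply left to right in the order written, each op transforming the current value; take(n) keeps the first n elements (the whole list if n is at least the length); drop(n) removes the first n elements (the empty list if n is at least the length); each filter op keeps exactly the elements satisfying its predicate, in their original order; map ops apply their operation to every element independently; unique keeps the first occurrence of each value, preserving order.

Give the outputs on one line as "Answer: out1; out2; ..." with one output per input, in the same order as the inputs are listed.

Execution, op by op:
  [-49, -47, 41, -44] -> [-49, -47, -44] -> [49, 47, 44] -> [49, 47] -> [47, 49] -> [47] -> [-282]
  [31, -36, -6, -41, 16, -19, -6, -35, 48, -37] -> [-36, -41, -19, -35, -37] -> [36, 41, 19, 35, 37] -> [36, 41] -> [36, 41] -> [36] -> [-216]
  [-26, 50, -13, 0, -12, -9, 26, -3] -> [-26, -13, -12, -9] -> [26, 13, 12, 9] -> [26, 13] -> [13, 26] -> [13] -> [-78]
  [-17, 11, -31, -32, 35, 37, 44, 38] -> [-17, -31, -32] -> [17, 31, 32] -> [17, 31] -> [17, 31] -> [17] -> [-102]
  [45, 14, 24, -33, 22, 37, 7, -12, -4] -> [-33, -12] -> [33, 12] -> [33, 12] -> [12, 33] -> [12] -> [-72]

[-282]; [-216]; [-78]; [-102]; [-72]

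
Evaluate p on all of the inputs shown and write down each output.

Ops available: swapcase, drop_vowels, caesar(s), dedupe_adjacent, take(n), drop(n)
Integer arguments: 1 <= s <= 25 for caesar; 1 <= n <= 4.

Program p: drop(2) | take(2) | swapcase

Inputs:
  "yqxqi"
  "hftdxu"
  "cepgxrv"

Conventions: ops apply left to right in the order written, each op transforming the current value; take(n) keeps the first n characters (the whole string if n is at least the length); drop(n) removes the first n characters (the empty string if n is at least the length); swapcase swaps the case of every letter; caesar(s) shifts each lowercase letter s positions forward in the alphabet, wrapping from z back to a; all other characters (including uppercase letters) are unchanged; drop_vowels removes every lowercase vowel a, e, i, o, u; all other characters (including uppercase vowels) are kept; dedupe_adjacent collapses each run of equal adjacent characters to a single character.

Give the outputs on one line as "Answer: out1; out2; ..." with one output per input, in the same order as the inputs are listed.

Execution, op by op:
  "yqxqi" -> "xqi" -> "xq" -> "XQ"
  "hftdxu" -> "tdxu" -> "td" -> "TD"
  "cepgxrv" -> "pgxrv" -> "pg" -> "PG"

"XQ"; "TD"; "PG"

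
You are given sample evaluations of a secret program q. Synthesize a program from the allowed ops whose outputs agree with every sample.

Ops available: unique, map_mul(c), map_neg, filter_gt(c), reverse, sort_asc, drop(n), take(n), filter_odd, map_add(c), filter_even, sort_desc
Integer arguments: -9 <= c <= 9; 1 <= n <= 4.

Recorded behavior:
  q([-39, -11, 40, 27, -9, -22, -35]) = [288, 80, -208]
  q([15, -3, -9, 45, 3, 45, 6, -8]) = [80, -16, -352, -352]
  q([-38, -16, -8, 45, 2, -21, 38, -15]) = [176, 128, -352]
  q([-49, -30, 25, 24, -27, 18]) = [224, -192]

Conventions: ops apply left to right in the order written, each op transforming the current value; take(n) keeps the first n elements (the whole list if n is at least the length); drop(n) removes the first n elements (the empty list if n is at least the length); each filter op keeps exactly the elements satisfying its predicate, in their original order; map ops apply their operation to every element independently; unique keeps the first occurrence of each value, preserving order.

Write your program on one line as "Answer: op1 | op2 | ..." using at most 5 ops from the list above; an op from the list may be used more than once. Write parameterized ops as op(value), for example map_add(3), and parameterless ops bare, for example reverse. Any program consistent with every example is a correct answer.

drop(2) | sort_asc | map_add(-1) | filter_even | map_mul(-8)

Check, running the answer program on each example:
  [-39, -11, 40, 27, -9, -22, -35] -> [40, 27, -9, -22, -35] -> [-35, -22, -9, 27, 40] -> [-36, -23, -10, 26, 39] -> [-36, -10, 26] -> [288, 80, -208]
  [15, -3, -9, 45, 3, 45, 6, -8] -> [-9, 45, 3, 45, 6, -8] -> [-9, -8, 3, 6, 45, 45] -> [-10, -9, 2, 5, 44, 44] -> [-10, 2, 44, 44] -> [80, -16, -352, -352]
  [-38, -16, -8, 45, 2, -21, 38, -15] -> [-8, 45, 2, -21, 38, -15] -> [-21, -15, -8, 2, 38, 45] -> [-22, -16, -9, 1, 37, 44] -> [-22, -16, 44] -> [176, 128, -352]
  [-49, -30, 25, 24, -27, 18] -> [25, 24, -27, 18] -> [-27, 18, 24, 25] -> [-28, 17, 23, 24] -> [-28, 24] -> [224, -192]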